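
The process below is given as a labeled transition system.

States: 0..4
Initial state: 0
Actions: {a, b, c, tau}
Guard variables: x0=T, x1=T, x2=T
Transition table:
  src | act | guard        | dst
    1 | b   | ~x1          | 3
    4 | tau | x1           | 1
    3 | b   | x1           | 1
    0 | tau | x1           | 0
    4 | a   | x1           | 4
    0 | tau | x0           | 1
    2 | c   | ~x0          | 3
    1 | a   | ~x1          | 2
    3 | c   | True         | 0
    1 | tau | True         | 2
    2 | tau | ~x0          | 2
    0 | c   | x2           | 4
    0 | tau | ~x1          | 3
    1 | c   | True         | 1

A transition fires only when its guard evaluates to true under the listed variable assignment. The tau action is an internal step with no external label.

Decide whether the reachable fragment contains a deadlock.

Answer: DEADLOCK at state 2

Analysis:
Reach set: {0,1,2,4}
  0: c→4  tau→0  tau→1  [3 exit(s)]
  1: c→1  tau→2  [2 exit(s)]
  2: ∅  [no exit]
  4: a→4  tau→1  [2 exit(s)]
Path to 2: tau·tau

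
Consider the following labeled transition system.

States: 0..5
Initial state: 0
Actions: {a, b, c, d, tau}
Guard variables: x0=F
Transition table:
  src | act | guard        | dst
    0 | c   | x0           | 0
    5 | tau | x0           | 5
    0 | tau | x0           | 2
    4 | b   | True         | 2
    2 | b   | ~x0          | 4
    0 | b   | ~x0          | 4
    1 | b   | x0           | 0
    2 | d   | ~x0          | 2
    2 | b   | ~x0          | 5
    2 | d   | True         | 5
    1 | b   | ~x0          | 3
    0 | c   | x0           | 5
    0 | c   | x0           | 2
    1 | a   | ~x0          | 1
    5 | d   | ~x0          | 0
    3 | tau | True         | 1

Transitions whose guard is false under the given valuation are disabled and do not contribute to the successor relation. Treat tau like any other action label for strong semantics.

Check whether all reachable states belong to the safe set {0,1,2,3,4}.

Answer: INVARIANT VIOLATED at state 5

Working:
Inv-set: {0,1,2,3,4}
R = {0,2,4,5}
  0: safe
  2: safe
  4: safe
  5: VIOLATES
reach 5 via b·b·b — violates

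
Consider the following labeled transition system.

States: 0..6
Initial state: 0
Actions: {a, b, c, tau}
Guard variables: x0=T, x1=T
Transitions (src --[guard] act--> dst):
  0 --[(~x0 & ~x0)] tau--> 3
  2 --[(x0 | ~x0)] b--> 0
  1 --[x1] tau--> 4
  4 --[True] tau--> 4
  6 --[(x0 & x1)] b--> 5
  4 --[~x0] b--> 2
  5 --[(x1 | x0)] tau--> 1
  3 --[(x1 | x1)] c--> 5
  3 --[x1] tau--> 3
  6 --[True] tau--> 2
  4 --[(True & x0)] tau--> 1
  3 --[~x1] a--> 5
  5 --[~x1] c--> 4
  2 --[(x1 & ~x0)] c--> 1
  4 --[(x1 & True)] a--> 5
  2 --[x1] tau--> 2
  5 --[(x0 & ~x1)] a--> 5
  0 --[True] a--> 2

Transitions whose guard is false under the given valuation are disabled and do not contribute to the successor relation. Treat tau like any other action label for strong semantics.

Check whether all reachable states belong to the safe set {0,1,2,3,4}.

Answer: INVARIANT HOLDS

Trace:
Safe = {0,1,2,3,4}
R = {0,2}
  0: safe
  2: safe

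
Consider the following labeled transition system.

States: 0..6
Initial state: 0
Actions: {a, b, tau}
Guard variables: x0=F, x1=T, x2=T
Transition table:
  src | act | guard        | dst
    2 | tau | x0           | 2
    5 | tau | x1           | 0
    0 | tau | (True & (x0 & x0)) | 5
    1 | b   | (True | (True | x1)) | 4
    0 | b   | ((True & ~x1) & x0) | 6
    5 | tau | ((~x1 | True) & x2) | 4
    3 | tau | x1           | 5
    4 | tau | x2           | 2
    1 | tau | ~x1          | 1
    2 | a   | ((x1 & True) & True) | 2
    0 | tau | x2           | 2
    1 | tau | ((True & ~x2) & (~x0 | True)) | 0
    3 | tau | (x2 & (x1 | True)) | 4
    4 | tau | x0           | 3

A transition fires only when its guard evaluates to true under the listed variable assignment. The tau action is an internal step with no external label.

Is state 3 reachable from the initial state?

Answer: UNREACHABLE

Trace:
8 transition(s) survive guard evaluation.
L0 = {0}
L1 = {2}  cumulative {0,2}
Reach set: {0,2}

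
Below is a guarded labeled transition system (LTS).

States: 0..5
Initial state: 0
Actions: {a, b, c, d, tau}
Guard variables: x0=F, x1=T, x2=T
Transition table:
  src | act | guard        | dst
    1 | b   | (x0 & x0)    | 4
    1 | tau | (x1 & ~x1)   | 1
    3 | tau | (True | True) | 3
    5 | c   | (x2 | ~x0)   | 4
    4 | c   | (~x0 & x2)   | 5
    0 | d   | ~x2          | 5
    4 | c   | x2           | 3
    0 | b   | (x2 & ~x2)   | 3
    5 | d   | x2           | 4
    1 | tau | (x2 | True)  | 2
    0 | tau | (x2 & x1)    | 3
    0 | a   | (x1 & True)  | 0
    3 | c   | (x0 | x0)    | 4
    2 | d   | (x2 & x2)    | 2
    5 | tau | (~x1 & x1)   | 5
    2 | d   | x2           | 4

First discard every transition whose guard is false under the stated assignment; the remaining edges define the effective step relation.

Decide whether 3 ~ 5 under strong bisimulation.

Refine partition for ~:
  P[0] = {{0,1,2,3,4,5}}
  P[1] = {{0},{1,3},{2},{4},{5}}
  P[2] = {{0},{1},{2},{3},{4},{5}}
stable after 3 split(s): 6 block(s)
[3]={3}  [5]={5}

Answer: NOT BISIMILAR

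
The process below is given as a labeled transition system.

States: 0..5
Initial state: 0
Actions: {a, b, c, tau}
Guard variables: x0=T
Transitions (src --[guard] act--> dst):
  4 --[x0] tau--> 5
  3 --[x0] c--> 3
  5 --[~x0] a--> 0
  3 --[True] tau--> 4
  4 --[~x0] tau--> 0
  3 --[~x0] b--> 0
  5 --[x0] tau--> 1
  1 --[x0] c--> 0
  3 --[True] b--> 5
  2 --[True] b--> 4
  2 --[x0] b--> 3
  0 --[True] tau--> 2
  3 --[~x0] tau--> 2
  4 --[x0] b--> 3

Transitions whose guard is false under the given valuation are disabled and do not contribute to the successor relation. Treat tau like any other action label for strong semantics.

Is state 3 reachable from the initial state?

10 transition(s) survive guard evaluation.
L0 = {0}
L1 = {2}  total {0,2}
L2 = {3,4}  total {0,2,3,4}
L3 = {5}  total {0,2,3,4,5}
L4 = {1}  total {0,1,2,3,4,5}
Reachable = {0,1,2,3,4,5}
witness 3: tau·b

Answer: REACHABLE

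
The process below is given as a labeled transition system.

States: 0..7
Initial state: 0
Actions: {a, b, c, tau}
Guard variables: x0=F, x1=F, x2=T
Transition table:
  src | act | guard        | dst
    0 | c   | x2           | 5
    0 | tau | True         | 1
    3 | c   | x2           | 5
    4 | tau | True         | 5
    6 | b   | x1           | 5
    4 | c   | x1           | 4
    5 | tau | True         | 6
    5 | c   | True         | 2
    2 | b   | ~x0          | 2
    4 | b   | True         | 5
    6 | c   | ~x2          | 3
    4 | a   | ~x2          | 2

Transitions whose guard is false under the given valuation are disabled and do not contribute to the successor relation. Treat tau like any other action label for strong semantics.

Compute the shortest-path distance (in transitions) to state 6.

Answer: 2

Trace:
Breadth-first toward 6:
  depth 0: {0}
  depth 1: {1,5}
  depth 2: {2,6}
6 enters at depth 2; path c·tau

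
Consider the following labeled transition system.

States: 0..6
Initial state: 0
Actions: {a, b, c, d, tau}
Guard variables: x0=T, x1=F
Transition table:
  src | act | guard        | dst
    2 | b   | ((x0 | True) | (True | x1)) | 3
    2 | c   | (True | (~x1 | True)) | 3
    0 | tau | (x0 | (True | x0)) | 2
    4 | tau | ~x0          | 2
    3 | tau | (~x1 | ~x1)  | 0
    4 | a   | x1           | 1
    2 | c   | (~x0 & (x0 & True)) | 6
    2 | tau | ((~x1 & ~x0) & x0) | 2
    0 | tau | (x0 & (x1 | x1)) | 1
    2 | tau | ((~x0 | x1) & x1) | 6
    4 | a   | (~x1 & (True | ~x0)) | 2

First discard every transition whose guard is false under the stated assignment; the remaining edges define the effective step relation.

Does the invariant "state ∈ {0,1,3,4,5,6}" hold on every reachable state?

Allowed set {0,1,3,4,5,6}
Reachable = {0,2,3}
  0: ok
  2: ✗ unsafe
  3: ok
reach 2 via tau — violates

Answer: INVARIANT VIOLATED at state 2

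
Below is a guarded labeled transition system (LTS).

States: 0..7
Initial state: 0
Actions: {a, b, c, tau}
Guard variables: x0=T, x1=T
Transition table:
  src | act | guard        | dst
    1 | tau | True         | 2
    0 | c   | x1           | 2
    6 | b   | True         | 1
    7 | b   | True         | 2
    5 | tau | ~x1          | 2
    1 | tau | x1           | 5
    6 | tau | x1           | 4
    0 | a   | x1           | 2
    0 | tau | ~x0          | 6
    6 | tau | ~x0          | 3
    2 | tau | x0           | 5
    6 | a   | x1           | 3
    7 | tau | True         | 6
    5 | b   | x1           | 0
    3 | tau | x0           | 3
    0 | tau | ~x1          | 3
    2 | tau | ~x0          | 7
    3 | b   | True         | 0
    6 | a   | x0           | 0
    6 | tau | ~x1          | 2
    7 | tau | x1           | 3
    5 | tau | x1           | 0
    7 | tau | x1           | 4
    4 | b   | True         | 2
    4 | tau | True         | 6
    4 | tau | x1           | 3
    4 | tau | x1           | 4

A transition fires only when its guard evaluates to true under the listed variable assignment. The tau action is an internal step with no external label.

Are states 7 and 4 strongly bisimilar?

Refine partition for ~:
  P[0] = {{0,1,2,3,4,5,6,7}}
  P[1] = {{0},{1,2},{3,4,5,7},{6}}
  P[2] = {{0},{1},{2},{3},{4,7},{5},{6}}
7 equivalence class(es) (converged in 3)
[7]={4,7}  [4]={4,7}

Answer: BISIMILAR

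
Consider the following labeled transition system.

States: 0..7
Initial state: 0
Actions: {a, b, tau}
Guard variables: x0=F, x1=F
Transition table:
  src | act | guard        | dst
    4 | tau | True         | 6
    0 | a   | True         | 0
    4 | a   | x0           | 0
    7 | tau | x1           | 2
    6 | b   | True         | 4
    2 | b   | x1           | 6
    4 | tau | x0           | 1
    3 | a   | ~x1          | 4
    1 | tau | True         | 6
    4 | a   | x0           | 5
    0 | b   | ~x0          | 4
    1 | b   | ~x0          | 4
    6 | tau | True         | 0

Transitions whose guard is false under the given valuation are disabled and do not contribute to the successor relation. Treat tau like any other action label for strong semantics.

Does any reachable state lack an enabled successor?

Answer: DEADLOCK-FREE

Working:
Reach set: {0,4,6}
  0: a→0  b→4  [2 exit(s)]
  4: tau→6  [1 exit(s)]
  6: b→4  tau→0  [2 exit(s)]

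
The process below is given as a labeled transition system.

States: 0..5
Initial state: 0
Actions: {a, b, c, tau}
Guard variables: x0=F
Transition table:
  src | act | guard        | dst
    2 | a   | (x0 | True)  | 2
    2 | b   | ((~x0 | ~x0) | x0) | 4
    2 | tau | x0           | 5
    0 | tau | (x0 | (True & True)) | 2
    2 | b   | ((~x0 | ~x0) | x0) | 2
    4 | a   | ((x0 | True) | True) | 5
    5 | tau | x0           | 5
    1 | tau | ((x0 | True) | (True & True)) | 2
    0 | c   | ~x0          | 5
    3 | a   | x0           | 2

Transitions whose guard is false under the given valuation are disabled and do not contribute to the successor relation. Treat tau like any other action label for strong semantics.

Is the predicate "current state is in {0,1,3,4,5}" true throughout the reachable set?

Answer: INVARIANT VIOLATED at state 2

Analysis:
Allowed set {0,1,3,4,5}
Reachable = {0,2,4,5}
  0: ok
  2: outside
  4: ok
  5: ok
counterexample path to 2: tau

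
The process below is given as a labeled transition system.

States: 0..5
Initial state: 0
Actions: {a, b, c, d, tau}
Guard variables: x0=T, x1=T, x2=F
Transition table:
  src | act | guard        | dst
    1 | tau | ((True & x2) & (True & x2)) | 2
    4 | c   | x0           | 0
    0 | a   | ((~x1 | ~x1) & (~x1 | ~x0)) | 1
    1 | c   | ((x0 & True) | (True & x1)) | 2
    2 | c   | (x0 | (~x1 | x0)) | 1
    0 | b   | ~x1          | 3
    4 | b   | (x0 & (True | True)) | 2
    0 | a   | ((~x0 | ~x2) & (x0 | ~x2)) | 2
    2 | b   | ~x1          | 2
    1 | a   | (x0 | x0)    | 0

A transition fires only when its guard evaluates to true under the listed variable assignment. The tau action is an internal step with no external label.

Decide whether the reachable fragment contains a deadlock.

R = {0,1,2}
  0: a→2  [deg 1]
  1: a→0  c→2  [deg 2]
  2: c→1  [deg 1]

Answer: DEADLOCK-FREE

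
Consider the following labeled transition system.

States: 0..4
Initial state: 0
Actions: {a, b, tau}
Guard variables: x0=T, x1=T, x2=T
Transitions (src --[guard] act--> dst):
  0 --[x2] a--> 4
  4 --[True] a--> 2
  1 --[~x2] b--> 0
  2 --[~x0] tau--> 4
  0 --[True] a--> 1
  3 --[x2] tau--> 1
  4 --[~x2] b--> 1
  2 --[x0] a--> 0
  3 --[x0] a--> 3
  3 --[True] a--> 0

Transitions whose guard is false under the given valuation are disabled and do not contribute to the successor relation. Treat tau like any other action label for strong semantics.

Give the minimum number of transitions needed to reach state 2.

BFS to 2:
  Layer 0: {0}
  Layer 1: {1,4}
  Layer 2: {2}
first hit 2 at d=2 via a·a

Answer: 2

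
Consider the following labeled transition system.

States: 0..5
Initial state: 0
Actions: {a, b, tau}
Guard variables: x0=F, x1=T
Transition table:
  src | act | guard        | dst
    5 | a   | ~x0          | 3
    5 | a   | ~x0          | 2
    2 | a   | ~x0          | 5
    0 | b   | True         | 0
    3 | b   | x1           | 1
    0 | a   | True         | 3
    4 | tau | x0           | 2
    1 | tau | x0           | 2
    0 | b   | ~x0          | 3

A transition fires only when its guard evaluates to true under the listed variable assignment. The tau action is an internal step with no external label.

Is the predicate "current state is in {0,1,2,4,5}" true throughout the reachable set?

Answer: INVARIANT VIOLATED at state 3

Working:
Safe = {0,1,2,4,5}
Reach set: {0,1,3}
  0: ok
  1: ok
  3: VIOLATES
counterexample path to 3: b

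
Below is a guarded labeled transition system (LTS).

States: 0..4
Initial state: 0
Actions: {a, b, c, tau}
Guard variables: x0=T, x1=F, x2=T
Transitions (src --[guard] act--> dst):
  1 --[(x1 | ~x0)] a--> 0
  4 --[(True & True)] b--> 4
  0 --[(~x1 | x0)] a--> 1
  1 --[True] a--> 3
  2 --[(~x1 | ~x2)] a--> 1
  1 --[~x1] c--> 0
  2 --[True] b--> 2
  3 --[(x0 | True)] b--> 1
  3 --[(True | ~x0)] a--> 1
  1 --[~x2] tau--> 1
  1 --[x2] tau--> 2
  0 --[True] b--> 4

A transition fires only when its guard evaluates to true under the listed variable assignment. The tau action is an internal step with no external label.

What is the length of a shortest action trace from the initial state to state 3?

BFS to 3:
  Layer 0: {0}
  Layer 1: {1,4}
  Layer 2: {2,3}
first hit 3 at d=2 via a·a

Answer: 2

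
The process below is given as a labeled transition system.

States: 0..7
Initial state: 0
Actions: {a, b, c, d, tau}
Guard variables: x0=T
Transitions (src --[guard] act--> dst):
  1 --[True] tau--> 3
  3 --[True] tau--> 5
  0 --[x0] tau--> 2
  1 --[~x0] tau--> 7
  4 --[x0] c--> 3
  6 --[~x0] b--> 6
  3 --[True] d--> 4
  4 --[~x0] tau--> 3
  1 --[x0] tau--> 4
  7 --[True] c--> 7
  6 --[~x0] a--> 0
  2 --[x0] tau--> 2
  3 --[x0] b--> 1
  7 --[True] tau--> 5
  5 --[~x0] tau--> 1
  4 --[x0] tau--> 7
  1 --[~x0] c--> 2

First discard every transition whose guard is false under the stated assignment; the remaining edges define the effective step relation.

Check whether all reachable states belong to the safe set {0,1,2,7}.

Allowed set {0,1,2,7}
Reach set: {0,2}
  0: ok
  2: ok

Answer: INVARIANT HOLDS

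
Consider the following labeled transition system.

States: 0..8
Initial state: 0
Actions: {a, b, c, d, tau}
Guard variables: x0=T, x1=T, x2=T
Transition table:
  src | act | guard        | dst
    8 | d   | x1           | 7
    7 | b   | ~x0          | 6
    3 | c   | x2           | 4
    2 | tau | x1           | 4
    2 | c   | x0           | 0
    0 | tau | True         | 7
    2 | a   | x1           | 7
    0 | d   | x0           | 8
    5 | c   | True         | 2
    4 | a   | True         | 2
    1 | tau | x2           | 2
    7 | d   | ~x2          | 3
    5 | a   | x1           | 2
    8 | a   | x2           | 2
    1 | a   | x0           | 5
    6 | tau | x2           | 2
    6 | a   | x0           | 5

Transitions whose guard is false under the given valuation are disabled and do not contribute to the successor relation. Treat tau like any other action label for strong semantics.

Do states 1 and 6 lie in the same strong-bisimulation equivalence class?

Answer: BISIMILAR

Analysis:
Refine partition for ~:
  π0 = {{0,1,2,3,4,5,6,7,8}}
  π1 = {{0},{1,6},{2},{3},{4},{5},{7},{8}}
stable after 2 split(s): 8 block(s)
1∈{1,6}, 6∈{1,6}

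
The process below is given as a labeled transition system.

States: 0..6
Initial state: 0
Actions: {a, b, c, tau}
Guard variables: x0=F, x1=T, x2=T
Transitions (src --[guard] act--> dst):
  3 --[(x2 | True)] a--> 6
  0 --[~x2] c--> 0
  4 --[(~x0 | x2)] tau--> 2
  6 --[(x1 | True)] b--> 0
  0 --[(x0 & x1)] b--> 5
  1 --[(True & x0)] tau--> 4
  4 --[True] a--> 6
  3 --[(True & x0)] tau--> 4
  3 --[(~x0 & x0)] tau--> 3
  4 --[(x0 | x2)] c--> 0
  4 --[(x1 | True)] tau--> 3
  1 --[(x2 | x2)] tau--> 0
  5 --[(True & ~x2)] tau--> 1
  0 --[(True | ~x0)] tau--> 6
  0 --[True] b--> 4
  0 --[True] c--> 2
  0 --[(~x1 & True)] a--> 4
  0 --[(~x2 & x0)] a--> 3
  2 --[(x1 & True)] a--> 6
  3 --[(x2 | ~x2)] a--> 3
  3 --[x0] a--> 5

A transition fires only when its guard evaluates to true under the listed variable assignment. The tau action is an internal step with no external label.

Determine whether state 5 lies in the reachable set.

Answer: UNREACHABLE

Analysis:
12 transition(s) survive guard evaluation.
Layer 0: {0}
Layer 1: {2,4,6}  now seen {0,2,4,6}
Layer 2: {3}  now seen {0,2,3,4,6}
Reachable = {0,2,3,4,6}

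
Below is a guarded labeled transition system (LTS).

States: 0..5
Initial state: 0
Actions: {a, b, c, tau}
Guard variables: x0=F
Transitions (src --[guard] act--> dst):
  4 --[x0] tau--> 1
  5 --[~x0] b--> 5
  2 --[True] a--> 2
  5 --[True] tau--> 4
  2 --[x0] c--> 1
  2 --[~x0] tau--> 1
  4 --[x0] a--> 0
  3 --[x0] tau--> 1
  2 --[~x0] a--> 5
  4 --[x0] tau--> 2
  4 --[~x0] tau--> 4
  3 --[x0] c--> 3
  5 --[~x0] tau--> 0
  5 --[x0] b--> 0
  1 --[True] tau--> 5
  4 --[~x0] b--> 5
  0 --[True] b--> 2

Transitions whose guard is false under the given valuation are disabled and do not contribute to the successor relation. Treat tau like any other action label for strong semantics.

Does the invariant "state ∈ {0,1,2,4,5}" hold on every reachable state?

Allowed set {0,1,2,4,5}
Reach set: {0,1,2,4,5}
  0: ok
  1: ok
  2: ok
  4: ok
  5: ok

Answer: INVARIANT HOLDS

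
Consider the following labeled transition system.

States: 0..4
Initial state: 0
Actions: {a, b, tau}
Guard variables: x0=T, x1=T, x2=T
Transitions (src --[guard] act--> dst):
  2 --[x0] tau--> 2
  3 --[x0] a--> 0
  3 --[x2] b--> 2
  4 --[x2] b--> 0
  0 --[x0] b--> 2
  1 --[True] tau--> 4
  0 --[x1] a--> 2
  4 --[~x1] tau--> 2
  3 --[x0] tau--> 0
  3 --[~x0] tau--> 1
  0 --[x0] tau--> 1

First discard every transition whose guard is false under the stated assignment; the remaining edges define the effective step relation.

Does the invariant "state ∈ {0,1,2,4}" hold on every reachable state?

Answer: INVARIANT HOLDS

Analysis:
Inv-set: {0,1,2,4}
Reachable = {0,1,2,4}
  0: ok
  1: ok
  2: ok
  4: ok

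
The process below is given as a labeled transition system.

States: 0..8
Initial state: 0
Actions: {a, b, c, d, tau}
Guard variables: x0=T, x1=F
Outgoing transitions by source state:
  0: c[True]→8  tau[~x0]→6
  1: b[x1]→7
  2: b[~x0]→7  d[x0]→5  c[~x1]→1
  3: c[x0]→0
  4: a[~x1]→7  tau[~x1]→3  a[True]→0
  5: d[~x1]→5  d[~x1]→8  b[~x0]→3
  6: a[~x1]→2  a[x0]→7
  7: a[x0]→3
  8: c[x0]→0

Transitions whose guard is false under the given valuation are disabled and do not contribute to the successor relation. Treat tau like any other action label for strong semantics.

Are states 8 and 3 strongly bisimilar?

Bisimulation quotient by refinement:
  π0 = {{0,1,2,3,4,5,6,7,8}}
  π1 = {{0,3,8},{1},{2},{4},{5},{6,7}}
  π2 = {{0,3,8},{1},{2},{4},{5},{6},{7}}
stable after 3 split(s): 7 block(s)
8∈{0,3,8}, 3∈{0,3,8}

Answer: BISIMILAR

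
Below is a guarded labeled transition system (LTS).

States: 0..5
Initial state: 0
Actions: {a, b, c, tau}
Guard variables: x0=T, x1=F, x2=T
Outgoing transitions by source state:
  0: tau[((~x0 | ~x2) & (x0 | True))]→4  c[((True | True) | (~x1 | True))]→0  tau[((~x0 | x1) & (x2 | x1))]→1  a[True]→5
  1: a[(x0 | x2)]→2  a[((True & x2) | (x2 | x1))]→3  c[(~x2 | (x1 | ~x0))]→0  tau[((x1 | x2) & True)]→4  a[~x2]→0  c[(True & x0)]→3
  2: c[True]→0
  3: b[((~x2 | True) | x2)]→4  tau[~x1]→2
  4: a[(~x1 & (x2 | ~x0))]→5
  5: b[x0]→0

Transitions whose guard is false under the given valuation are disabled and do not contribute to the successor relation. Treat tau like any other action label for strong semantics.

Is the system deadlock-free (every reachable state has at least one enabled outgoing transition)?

Answer: DEADLOCK-FREE

Trace:
Reachable = {0,5}
  0: a→5  c→0  [deg 2]
  5: b→0  [deg 1]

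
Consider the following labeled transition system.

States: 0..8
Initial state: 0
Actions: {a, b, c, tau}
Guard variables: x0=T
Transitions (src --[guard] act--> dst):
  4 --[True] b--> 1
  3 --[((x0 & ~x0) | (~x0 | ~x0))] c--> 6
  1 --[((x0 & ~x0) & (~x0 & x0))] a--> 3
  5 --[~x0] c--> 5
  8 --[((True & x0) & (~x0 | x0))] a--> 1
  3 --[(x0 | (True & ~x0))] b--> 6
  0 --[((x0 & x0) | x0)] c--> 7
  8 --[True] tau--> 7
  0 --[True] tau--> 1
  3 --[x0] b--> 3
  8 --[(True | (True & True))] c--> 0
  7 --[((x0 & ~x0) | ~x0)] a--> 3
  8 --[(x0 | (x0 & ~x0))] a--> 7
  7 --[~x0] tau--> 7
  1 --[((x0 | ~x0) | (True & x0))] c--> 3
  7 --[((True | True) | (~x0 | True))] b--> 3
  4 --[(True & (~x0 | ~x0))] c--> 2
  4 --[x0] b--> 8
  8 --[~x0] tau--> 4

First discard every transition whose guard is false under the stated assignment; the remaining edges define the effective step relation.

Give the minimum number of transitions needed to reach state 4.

BFS to 4:
  Layer 0: {0}
  Layer 1: {1,7}
  Layer 2: {3}
  Layer 3: {6}
4 never appears.

Answer: UNREACHABLE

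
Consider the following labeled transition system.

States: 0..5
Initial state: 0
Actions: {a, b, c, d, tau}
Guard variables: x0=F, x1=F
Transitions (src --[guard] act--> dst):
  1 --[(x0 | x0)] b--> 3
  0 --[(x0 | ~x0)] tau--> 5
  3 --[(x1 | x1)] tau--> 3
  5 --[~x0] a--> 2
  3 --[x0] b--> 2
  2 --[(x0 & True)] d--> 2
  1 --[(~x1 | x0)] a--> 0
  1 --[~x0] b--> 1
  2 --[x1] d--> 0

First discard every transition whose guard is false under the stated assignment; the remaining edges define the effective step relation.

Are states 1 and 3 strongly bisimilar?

Bisimulation quotient by refinement:
  round 0: {{0,1,2,3,4,5}}
  round 1: {{0},{1},{2,3,4},{5}}
4 equivalence class(es) (converged in 2)
[1]={1}  [3]={2,3,4}

Answer: NOT BISIMILAR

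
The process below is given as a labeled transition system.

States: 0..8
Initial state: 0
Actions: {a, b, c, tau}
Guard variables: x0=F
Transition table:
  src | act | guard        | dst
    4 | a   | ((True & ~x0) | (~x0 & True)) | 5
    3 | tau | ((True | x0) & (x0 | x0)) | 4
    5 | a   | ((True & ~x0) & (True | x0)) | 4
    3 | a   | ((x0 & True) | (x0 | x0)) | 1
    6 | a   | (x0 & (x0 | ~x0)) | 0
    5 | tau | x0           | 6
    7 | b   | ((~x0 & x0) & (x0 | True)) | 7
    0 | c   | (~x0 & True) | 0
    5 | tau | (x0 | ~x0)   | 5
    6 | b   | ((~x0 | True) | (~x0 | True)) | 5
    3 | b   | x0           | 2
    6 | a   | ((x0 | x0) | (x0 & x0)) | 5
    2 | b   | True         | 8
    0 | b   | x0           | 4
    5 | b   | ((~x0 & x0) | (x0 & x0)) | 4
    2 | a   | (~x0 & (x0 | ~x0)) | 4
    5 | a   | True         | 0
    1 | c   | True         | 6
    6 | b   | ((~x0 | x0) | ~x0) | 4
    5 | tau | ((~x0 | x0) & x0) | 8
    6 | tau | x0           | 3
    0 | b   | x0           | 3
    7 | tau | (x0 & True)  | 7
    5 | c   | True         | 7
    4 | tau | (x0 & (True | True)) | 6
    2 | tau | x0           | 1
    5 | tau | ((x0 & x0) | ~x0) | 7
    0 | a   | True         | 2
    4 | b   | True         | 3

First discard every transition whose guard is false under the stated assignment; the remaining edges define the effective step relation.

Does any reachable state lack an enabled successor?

Answer: DEADLOCK at state 3

Analysis:
Reach set: {0,2,3,4,5,7,8}
  0: a→2  c→0  [deg 2]
  2: a→4  b→8  [deg 2]
  3: ∅  [STUCK]
  4: a→5  b→3  [deg 2]
  5: a→0  a→4  c→7  tau→5  tau→7  [deg 5]
  7: ∅  [STUCK]
  8: ∅  [STUCK]
witness 3: a·a·b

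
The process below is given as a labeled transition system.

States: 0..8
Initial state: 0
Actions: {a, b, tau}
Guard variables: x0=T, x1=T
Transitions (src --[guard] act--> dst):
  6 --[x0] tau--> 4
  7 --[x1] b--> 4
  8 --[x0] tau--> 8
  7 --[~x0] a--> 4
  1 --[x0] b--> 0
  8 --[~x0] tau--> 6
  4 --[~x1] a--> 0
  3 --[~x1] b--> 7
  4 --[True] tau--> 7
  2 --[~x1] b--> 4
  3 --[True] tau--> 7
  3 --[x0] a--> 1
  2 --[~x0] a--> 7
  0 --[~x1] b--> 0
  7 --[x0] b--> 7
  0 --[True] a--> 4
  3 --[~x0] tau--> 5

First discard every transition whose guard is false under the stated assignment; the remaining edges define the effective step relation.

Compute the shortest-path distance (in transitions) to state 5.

Answer: UNREACHABLE

Working:
BFS to 5:
  depth 0: {0}
  depth 1: {4}
  depth 2: {7}
5 never appears.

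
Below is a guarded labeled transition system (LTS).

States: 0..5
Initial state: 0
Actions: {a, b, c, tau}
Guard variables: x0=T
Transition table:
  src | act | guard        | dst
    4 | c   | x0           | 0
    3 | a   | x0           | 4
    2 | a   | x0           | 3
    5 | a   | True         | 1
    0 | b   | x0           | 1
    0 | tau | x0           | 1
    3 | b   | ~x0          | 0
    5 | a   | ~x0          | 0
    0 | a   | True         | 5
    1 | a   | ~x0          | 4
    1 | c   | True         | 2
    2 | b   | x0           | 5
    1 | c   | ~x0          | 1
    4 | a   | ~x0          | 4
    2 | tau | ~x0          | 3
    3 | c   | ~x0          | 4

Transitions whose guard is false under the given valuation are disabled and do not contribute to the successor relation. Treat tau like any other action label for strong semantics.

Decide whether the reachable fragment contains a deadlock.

Reachable = {0,1,2,3,4,5}
  0: a→5  b→1  tau→1  [3 exit(s)]
  1: c→2  [1 exit(s)]
  2: a→3  b→5  [2 exit(s)]
  3: a→4  [1 exit(s)]
  4: c→0  [1 exit(s)]
  5: a→1  [1 exit(s)]

Answer: DEADLOCK-FREE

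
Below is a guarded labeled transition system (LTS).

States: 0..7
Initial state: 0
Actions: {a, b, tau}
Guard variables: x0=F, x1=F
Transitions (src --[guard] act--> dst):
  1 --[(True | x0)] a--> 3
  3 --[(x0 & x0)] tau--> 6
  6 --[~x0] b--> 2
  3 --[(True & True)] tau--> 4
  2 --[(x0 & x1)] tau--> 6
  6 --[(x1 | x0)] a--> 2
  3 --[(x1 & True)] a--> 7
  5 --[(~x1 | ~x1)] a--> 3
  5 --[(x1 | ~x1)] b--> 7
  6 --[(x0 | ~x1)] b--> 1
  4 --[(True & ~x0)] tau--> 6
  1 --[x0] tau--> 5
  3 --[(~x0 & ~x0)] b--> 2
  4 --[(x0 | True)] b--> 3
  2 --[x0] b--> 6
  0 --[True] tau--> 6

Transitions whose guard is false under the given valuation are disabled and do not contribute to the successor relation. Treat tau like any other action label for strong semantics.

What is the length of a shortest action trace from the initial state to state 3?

Layered search for 3:
  Layer 0: {0}
  Layer 1: {6}
  Layer 2: {1,2}
  Layer 3: {3}
3 enters at depth 3; path tau·b·a

Answer: 3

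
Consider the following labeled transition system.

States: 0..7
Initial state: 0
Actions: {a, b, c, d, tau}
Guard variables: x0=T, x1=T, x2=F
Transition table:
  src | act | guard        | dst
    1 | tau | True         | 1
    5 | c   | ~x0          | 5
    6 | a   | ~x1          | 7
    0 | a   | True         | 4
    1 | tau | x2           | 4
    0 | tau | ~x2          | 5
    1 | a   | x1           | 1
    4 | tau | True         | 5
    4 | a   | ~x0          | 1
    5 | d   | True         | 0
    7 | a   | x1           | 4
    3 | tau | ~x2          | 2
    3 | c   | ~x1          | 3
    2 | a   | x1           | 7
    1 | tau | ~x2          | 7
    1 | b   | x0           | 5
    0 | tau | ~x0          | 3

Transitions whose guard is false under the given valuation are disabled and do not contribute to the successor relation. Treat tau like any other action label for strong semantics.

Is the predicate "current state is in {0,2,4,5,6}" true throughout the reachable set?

Safe = {0,2,4,5,6}
Reachable = {0,4,5}
  0: ok
  4: ok
  5: ok

Answer: INVARIANT HOLDS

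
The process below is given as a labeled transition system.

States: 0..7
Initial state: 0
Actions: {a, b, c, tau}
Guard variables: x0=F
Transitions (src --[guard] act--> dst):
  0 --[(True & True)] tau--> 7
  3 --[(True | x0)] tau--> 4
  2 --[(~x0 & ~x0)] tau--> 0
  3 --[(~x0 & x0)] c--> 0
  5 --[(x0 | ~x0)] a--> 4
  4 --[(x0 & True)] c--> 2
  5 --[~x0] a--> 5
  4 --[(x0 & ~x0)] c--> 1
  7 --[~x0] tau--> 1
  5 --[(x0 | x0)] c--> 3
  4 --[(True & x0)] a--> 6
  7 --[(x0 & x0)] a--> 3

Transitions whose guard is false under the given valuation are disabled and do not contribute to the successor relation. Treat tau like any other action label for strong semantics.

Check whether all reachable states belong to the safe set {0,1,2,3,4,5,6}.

Answer: INVARIANT VIOLATED at state 7

Trace:
Safe = {0,1,2,3,4,5,6}
Reach set: {0,1,7}
  0: safe
  1: safe
  7: ✗ unsafe
counterexample path to 7: tau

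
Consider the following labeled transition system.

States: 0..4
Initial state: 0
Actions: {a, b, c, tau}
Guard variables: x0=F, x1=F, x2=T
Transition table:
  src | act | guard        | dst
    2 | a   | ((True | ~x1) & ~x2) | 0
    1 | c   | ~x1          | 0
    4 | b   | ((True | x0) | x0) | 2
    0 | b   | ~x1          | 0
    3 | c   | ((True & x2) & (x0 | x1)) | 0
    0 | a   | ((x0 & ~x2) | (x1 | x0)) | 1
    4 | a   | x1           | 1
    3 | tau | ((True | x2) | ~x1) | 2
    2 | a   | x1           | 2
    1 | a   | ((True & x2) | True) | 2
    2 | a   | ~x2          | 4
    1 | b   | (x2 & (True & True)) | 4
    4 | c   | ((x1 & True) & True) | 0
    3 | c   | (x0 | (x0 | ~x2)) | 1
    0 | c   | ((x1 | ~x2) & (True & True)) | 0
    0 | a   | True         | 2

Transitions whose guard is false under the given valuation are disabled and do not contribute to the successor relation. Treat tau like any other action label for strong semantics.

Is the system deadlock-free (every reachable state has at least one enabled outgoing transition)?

Answer: DEADLOCK at state 2

Working:
Reachable = {0,2}
  0: a→2  b→0  [2 out]
  2: ∅  [STUCK]
Path to 2: a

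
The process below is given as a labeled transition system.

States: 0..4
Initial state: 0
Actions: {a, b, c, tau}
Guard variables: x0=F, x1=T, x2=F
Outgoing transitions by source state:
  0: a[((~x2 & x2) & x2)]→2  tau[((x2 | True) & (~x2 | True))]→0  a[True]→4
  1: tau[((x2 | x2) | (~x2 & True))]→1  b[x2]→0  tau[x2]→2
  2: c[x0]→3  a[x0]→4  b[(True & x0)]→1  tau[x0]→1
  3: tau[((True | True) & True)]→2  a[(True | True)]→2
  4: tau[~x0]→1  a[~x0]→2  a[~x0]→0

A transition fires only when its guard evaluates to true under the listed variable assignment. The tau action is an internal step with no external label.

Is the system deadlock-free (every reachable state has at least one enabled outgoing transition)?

Reachable = {0,1,2,4}
  0: a→4  tau→0  [2 exit(s)]
  1: tau→1  [1 exit(s)]
  2: ∅  [deadlock]
  4: a→0  a→2  tau→1  [3 exit(s)]
Path to 2: a·a

Answer: DEADLOCK at state 2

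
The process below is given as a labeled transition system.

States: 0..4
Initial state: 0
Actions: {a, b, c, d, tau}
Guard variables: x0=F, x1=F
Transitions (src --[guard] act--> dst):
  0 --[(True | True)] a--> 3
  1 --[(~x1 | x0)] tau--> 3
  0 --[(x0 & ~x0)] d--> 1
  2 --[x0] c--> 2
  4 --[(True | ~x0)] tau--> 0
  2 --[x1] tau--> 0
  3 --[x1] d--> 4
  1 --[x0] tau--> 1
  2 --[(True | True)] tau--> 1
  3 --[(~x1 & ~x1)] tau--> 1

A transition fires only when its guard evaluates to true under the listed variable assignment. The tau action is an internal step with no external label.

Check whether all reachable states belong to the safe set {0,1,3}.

Answer: INVARIANT HOLDS

Trace:
Inv-set: {0,1,3}
Reachable = {0,1,3}
  0: ok
  1: ok
  3: ok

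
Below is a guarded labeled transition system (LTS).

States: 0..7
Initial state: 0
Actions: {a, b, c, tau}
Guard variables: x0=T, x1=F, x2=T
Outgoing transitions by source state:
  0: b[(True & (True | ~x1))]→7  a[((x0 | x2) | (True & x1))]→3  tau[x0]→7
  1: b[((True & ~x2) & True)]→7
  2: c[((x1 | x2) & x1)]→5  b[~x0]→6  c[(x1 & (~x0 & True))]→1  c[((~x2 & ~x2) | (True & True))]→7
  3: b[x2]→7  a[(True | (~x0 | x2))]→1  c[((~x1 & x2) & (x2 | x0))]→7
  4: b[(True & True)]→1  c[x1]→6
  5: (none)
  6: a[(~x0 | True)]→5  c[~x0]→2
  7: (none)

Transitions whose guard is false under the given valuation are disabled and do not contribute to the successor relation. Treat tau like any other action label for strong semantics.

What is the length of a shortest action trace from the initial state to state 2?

Layered search for 2:
  depth 0: {0}
  depth 1: {3,7}
  depth 2: {1}
2 never appears.

Answer: UNREACHABLE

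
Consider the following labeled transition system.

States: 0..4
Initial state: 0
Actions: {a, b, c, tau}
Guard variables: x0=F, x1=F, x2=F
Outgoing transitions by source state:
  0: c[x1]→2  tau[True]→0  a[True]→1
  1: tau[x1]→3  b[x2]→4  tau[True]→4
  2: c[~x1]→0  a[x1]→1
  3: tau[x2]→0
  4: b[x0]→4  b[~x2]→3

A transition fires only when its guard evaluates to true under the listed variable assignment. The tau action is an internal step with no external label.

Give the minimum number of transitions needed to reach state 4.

Answer: 2

Trace:
BFS to 4:
  depth 0: {0}
  depth 1: {1}
  depth 2: {4}
depth(4)=2, e.g. a·tau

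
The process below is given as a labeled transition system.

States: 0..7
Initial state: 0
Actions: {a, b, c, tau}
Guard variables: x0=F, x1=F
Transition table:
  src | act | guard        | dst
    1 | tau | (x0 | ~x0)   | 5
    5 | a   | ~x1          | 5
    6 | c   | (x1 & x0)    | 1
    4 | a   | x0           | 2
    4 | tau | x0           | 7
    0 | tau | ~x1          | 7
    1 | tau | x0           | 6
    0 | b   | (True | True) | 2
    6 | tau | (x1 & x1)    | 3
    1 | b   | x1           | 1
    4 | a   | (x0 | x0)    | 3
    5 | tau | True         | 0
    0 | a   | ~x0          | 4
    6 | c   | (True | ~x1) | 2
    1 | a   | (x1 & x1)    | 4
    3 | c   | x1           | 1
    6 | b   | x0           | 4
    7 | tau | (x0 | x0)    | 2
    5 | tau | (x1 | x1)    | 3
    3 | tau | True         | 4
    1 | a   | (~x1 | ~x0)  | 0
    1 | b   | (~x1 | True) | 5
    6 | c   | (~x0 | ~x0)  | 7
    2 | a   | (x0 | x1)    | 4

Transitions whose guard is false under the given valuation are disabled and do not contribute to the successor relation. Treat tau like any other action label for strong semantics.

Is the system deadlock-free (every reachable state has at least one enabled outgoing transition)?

Answer: DEADLOCK at state 2

Analysis:
Reach set: {0,2,4,7}
  0: a→4  b→2  tau→7  [deg 3]
  2: ∅  [STUCK]
  4: ∅  [STUCK]
  7: ∅  [STUCK]
trace reaching 2: b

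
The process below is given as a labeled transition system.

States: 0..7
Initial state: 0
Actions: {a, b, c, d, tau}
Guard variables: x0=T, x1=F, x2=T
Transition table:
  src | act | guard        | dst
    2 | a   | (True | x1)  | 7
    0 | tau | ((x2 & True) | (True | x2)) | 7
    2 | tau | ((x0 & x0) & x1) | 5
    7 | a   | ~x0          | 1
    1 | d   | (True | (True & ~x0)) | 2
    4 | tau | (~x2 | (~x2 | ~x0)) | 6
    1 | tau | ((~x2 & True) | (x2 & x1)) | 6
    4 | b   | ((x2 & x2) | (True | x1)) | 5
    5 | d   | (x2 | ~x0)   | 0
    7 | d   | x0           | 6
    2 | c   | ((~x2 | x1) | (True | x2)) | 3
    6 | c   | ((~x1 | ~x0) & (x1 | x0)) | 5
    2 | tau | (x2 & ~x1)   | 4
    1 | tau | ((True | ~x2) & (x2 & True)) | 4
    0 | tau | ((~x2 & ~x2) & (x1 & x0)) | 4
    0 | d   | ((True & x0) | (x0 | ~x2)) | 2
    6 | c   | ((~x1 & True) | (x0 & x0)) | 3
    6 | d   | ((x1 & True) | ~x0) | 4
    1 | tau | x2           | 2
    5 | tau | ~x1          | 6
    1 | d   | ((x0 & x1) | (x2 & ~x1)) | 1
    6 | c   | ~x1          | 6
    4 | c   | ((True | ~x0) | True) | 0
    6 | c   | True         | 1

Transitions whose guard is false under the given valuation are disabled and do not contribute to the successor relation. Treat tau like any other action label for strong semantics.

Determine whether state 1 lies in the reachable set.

After dropping false guards: 18 live edges.
Layer 0: {0}
Layer 1: {2,7}  now seen {0,2,7}
Layer 2: {3,4,6}  now seen {0,2,3,4,6,7}
Layer 3: {1,5}  now seen {0,1,2,3,4,5,6,7}
Reach set: {0,1,2,3,4,5,6,7}
witness 1: tau·d·c

Answer: REACHABLE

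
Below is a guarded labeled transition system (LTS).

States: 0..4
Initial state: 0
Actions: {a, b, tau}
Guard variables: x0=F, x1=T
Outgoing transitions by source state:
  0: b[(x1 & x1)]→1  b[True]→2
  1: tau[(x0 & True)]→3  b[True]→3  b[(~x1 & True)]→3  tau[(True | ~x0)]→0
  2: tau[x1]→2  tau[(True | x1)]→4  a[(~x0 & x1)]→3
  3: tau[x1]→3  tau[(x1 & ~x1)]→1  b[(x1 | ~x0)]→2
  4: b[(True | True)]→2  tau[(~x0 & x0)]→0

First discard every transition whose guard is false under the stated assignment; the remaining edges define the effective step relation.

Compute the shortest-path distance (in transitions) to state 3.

Answer: 2

Trace:
BFS to 3:
  depth 0: {0}
  depth 1: {1,2}
  depth 2: {3,4}
3 enters at depth 2; path b·b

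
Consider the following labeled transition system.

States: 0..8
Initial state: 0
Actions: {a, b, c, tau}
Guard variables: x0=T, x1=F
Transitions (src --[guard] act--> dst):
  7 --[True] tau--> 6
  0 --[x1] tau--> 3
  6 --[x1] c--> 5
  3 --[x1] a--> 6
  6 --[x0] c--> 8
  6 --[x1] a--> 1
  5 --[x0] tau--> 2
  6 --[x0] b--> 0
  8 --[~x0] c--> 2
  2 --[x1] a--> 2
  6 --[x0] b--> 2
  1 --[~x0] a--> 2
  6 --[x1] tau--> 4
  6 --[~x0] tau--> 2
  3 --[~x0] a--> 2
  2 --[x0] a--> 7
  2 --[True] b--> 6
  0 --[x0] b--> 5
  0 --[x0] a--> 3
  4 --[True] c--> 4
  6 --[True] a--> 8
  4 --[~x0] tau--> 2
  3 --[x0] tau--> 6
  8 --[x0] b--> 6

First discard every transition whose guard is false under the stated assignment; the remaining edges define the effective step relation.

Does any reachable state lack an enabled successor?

Reach set: {0,2,3,5,6,7,8}
  0: a→3  b→5  [2 exit(s)]
  2: a→7  b→6  [2 exit(s)]
  3: tau→6  [1 exit(s)]
  5: tau→2  [1 exit(s)]
  6: a→8  b→0  b→2  c→8  [4 exit(s)]
  7: tau→6  [1 exit(s)]
  8: b→6  [1 exit(s)]

Answer: DEADLOCK-FREE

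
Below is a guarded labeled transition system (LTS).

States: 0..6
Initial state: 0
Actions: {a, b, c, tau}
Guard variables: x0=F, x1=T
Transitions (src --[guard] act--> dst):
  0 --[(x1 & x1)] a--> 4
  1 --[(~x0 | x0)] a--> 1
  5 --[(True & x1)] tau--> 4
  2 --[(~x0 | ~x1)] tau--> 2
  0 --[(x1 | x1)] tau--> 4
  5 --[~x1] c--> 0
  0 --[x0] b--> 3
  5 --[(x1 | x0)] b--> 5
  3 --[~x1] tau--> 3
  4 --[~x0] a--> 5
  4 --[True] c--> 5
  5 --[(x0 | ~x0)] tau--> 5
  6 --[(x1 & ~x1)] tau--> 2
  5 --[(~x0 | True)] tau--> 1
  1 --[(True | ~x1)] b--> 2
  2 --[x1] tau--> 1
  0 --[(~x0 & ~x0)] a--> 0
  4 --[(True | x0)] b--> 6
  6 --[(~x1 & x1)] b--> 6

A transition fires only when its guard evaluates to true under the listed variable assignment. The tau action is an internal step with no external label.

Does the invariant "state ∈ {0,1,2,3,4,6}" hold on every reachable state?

Safe = {0,1,2,3,4,6}
R = {0,1,2,4,5,6}
  0: safe
  1: safe
  2: safe
  4: safe
  5: ✗ unsafe
  6: safe
counterexample path to 5: a·a

Answer: INVARIANT VIOLATED at state 5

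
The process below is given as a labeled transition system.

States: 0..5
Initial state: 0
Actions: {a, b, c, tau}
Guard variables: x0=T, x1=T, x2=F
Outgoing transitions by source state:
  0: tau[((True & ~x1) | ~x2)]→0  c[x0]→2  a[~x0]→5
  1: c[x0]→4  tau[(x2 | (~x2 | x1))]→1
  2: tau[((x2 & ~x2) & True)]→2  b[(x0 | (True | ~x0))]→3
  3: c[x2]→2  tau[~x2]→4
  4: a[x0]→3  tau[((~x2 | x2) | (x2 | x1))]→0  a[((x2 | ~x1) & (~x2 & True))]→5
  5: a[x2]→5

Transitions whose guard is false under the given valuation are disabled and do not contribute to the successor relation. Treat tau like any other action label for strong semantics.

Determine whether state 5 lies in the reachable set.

Answer: UNREACHABLE

Working:
Guard filter leaves 8 enabled edge(s).
Layer 0: {0}
Layer 1: {2}  cumulative {0,2}
Layer 2: {3}  cumulative {0,2,3}
Layer 3: {4}  cumulative {0,2,3,4}
R = {0,2,3,4}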